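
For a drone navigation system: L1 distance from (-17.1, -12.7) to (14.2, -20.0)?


|(-17.1)-14.2| + |(-12.7)-(-20)| = 31.3 + 7.3 = 38.6

38.6


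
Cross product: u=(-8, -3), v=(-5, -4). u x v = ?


u x v = u_x*v_y - u_y*v_x = (-8)*(-4) - (-3)*(-5)
= 32 - 15 = 17

17


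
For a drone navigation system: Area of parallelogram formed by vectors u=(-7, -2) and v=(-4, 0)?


|u x v| = |(-7)*0 - (-2)*(-4)|
= |0 - 8| = 8

8


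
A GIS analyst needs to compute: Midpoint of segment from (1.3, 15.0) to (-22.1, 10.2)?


M = ((1.3+(-22.1))/2, (15+10.2)/2)
= (-10.4, 12.6)

(-10.4, 12.6)


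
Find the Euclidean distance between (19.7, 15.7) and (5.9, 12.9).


dx=-13.8, dy=-2.8
d^2 = (-13.8)^2 + (-2.8)^2 = 198.28
d = sqrt(198.28) = 14.0812

14.0812


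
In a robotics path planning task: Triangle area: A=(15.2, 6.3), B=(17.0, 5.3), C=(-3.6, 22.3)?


Area = |x_A(y_B-y_C) + x_B(y_C-y_A) + x_C(y_A-y_B)|/2
= |(-258.4) + 272 + (-3.6)|/2
= 10/2 = 5

5


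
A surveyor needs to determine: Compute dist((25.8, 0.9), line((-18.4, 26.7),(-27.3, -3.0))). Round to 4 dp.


|cross product| = 1542.36
|line direction| = sqrt(961.3) = 31.0048
Distance = 1542.36/sqrt(961.3) = 49.7458

49.7458


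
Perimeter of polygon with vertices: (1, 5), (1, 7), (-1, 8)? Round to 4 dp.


Sides: (1, 5)->(1, 7): sqrt(4) = 2, (1, 7)->(-1, 8): sqrt(5) = 2.236068, (-1, 8)->(1, 5): sqrt(13) = 3.605551
Sum = 7.841619
Perimeter = 7.8416

7.8416


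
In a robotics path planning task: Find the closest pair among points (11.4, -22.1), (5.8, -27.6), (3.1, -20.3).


d(P0,P1) = 7.8492, d(P0,P2) = 8.4929, d(P1,P2) = 7.7833
Closest: P1 and P2

Closest pair: (5.8, -27.6) and (3.1, -20.3), distance = 7.7833


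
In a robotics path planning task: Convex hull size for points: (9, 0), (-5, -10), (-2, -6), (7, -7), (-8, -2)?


Convex hull vertices (CCW): (-8, -2), (-5, -10), (7, -7), (9, 0)
Count = 4

4


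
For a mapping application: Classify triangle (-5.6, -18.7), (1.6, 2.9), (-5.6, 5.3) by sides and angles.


Side lengths squared: AB^2=518.4, BC^2=57.6, CA^2=576
Sorted: [57.6, 518.4, 576]
By sides: Scalene, By angles: Right

Scalene, Right


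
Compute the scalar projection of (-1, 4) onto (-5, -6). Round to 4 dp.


u.v = -19, |v| = sqrt(61) = 7.8102
Scalar projection = u.v / |v| = -19 / sqrt(61) = -2.4327

-2.4327


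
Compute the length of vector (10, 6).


|u| = sqrt(10^2 + 6^2) = sqrt(136) = 11.6619

11.6619


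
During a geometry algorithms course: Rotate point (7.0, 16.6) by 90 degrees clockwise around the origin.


90° CW: (x,y) -> (y, -x)
(7,16.6) -> (16.6, -7)

(16.6, -7)


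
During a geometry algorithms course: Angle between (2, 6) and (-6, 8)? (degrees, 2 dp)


u.v = 36, |u| = sqrt(40) = 6.3246, |v| = sqrt(100) = 10
cos(theta) = u.v/(|u||v|) = 36/sqrt(4000) = 0.56921
theta = acos(0.56921) = 55.3 degrees

55.3 degrees


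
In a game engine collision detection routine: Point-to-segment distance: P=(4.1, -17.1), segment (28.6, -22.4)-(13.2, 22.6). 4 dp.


Project P onto AB: t = 0.2722 (clamped to [0,1])
Closest point on segment: (24.4078, -10.1502)
Distance: 21.4641

21.4641


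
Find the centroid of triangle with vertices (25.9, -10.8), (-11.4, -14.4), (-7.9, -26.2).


Centroid = ((x_A+x_B+x_C)/3, (y_A+y_B+y_C)/3)
= ((25.9+(-11.4)+(-7.9))/3, ((-10.8)+(-14.4)+(-26.2))/3)
= (2.2, -17.1333)

(2.2, -17.1333)


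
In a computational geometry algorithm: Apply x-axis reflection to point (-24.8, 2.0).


Reflection over x-axis: (x,y) -> (x,-y)
(-24.8, 2) -> (-24.8, -2)

(-24.8, -2)


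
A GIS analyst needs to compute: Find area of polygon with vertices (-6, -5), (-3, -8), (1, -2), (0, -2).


Shoelace sum: ((-6)*(-8) - (-3)*(-5)) + ((-3)*(-2) - 1*(-8)) + (1*(-2) - 0*(-2)) + (0*(-5) - (-6)*(-2))
= 33
Area = |33|/2 = 16.5

16.5


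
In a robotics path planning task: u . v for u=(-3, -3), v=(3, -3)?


u . v = u_x*v_x + u_y*v_y = (-3)*3 + (-3)*(-3)
= (-9) + 9 = 0

0


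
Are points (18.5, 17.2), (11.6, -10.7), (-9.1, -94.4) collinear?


Cross product: (11.6-18.5)*((-94.4)-17.2) - ((-10.7)-17.2)*((-9.1)-18.5)
= 0

Yes, collinear


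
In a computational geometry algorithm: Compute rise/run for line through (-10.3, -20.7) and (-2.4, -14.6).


slope = (y2-y1)/(x2-x1) = ((-14.6)-(-20.7))/((-2.4)-(-10.3)) = 6.1/7.9 = 0.7722

0.7722


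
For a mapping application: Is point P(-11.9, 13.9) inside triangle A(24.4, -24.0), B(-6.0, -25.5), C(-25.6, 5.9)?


Cross products: AB x AP = -1206.61, BC x BP = -586.98, CA x CP = 809.63
All same sign? no

No, outside


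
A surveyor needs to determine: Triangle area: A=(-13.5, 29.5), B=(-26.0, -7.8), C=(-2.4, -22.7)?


Area = |x_A(y_B-y_C) + x_B(y_C-y_A) + x_C(y_A-y_B)|/2
= |(-201.15) + 1357.2 + (-89.52)|/2
= 1066.53/2 = 533.265

533.265


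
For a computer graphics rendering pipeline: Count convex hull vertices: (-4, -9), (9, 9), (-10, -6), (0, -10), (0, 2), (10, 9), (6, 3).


Convex hull vertices (CCW): (-10, -6), (-4, -9), (0, -10), (10, 9), (9, 9), (0, 2)
Count = 6

6


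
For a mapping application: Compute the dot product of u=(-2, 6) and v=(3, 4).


u . v = u_x*v_x + u_y*v_y = (-2)*3 + 6*4
= (-6) + 24 = 18

18


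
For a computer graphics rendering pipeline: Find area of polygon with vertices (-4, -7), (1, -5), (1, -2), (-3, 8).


Shoelace sum: ((-4)*(-5) - 1*(-7)) + (1*(-2) - 1*(-5)) + (1*8 - (-3)*(-2)) + ((-3)*(-7) - (-4)*8)
= 85
Area = |85|/2 = 42.5

42.5


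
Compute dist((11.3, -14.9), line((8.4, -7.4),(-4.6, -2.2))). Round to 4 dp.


|cross product| = 82.42
|line direction| = sqrt(196.04) = 14.0014
Distance = 82.42/sqrt(196.04) = 5.8865

5.8865


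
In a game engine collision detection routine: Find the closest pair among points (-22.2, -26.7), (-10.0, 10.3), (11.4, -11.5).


d(P0,P1) = 38.9595, d(P0,P2) = 36.8782, d(P1,P2) = 30.5483
Closest: P1 and P2

Closest pair: (-10.0, 10.3) and (11.4, -11.5), distance = 30.5483


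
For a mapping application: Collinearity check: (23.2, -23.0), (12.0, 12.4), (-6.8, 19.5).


Cross product: (12-23.2)*(19.5-(-23)) - (12.4-(-23))*((-6.8)-23.2)
= 586

No, not collinear


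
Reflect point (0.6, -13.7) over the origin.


Reflection over origin: (x,y) -> (-x,-y)
(0.6, -13.7) -> (-0.6, 13.7)

(-0.6, 13.7)


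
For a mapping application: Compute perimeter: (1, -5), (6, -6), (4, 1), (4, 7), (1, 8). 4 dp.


Sides: (1, -5)->(6, -6): sqrt(26) = 5.09902, (6, -6)->(4, 1): sqrt(53) = 7.28011, (4, 1)->(4, 7): sqrt(36) = 6, (4, 7)->(1, 8): sqrt(10) = 3.162278, (1, 8)->(1, -5): sqrt(169) = 13
Sum = 34.541408
Perimeter = 34.5414

34.5414


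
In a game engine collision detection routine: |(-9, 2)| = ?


|u| = sqrt((-9)^2 + 2^2) = sqrt(85) = 9.2195

9.2195


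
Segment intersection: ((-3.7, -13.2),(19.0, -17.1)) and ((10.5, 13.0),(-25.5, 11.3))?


Cross products: d1=919.06, d2=1098.05, d3=650.12, d4=471.13
d1*d2 < 0 and d3*d4 < 0? no

No, they don't intersect


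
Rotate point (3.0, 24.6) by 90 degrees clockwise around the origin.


90° CW: (x,y) -> (y, -x)
(3,24.6) -> (24.6, -3)

(24.6, -3)


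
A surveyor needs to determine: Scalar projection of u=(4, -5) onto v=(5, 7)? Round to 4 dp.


u.v = -15, |v| = sqrt(74) = 8.6023
Scalar projection = u.v / |v| = -15 / sqrt(74) = -1.7437

-1.7437


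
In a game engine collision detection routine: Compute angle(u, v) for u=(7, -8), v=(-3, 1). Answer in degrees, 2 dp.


u.v = -29, |u| = sqrt(113) = 10.6301, |v| = sqrt(10) = 3.1623
cos(theta) = u.v/(|u||v|) = -29/sqrt(1130) = -0.862698
theta = acos(-0.862698) = 149.62 degrees

149.62 degrees


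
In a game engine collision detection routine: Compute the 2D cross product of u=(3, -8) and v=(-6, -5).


u x v = u_x*v_y - u_y*v_x = 3*(-5) - (-8)*(-6)
= (-15) - 48 = -63

-63


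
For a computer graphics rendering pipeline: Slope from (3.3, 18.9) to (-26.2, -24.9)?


slope = (y2-y1)/(x2-x1) = ((-24.9)-18.9)/((-26.2)-3.3) = (-43.8)/(-29.5) = 1.4847

1.4847


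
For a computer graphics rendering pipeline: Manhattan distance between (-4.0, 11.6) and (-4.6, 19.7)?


|(-4)-(-4.6)| + |11.6-19.7| = 0.6 + 8.1 = 8.7

8.7


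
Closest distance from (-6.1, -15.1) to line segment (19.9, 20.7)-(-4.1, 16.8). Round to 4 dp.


Project P onto AB: t = 1 (clamped to [0,1])
Closest point on segment: (-4.1, 16.8)
Distance: 31.9626

31.9626


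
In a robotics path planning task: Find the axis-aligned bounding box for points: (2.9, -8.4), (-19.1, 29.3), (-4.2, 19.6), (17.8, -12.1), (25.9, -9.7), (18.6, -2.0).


x range: [-19.1, 25.9]
y range: [-12.1, 29.3]
Bounding box: (-19.1,-12.1) to (25.9,29.3)

(-19.1,-12.1) to (25.9,29.3)


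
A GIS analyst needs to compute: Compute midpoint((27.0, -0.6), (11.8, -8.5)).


M = ((27+11.8)/2, ((-0.6)+(-8.5))/2)
= (19.4, -4.55)

(19.4, -4.55)


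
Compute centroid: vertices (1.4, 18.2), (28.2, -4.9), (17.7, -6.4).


Centroid = ((x_A+x_B+x_C)/3, (y_A+y_B+y_C)/3)
= ((1.4+28.2+17.7)/3, (18.2+(-4.9)+(-6.4))/3)
= (15.7667, 2.3)

(15.7667, 2.3)


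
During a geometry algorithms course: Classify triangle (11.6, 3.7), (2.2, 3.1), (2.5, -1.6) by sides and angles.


Side lengths squared: AB^2=88.72, BC^2=22.18, CA^2=110.9
Sorted: [22.18, 88.72, 110.9]
By sides: Scalene, By angles: Right

Scalene, Right


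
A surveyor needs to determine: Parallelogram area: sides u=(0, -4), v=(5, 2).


|u x v| = |0*2 - (-4)*5|
= |0 - (-20)| = 20

20


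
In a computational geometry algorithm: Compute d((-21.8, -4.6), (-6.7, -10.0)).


dx=15.1, dy=-5.4
d^2 = 15.1^2 + (-5.4)^2 = 257.17
d = sqrt(257.17) = 16.0365

16.0365


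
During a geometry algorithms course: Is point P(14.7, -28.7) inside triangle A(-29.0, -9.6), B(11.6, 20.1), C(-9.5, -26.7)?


Cross products: AB x AP = -2073.35, BC x BP = 1174.76, CA x CP = -374.82
All same sign? no

No, outside


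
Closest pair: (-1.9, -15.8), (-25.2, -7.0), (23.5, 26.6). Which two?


d(P0,P1) = 24.9064, d(P0,P2) = 49.4259, d(P1,P2) = 59.1663
Closest: P0 and P1

Closest pair: (-1.9, -15.8) and (-25.2, -7.0), distance = 24.9064


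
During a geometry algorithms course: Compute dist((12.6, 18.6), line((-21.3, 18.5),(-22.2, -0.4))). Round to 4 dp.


|cross product| = 640.62
|line direction| = sqrt(358.02) = 18.9214
Distance = 640.62/sqrt(358.02) = 33.8569

33.8569


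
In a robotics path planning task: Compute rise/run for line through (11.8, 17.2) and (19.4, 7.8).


slope = (y2-y1)/(x2-x1) = (7.8-17.2)/(19.4-11.8) = (-9.4)/7.6 = -1.2368

-1.2368


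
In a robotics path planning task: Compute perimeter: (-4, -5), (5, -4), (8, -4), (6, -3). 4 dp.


Sides: (-4, -5)->(5, -4): sqrt(82) = 9.055385, (5, -4)->(8, -4): sqrt(9) = 3, (8, -4)->(6, -3): sqrt(5) = 2.236068, (6, -3)->(-4, -5): sqrt(104) = 10.198039
Sum = 24.489492
Perimeter = 24.4895

24.4895


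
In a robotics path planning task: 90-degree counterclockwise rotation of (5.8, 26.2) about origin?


90° CCW: (x,y) -> (-y, x)
(5.8,26.2) -> (-26.2, 5.8)

(-26.2, 5.8)


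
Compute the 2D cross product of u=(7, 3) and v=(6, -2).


u x v = u_x*v_y - u_y*v_x = 7*(-2) - 3*6
= (-14) - 18 = -32

-32


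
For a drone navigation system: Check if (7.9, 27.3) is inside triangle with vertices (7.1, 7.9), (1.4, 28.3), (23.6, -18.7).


Cross products: AB x AP = -126.9, BC x BP = 283.3, CA x CP = -341.38
All same sign? no

No, outside


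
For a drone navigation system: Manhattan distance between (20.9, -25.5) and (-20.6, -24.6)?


|20.9-(-20.6)| + |(-25.5)-(-24.6)| = 41.5 + 0.9 = 42.4

42.4


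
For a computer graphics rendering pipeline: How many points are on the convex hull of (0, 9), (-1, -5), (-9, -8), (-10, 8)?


Convex hull vertices (CCW): (-10, 8), (-9, -8), (-1, -5), (0, 9)
Count = 4

4


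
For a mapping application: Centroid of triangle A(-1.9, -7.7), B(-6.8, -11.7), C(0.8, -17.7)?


Centroid = ((x_A+x_B+x_C)/3, (y_A+y_B+y_C)/3)
= (((-1.9)+(-6.8)+0.8)/3, ((-7.7)+(-11.7)+(-17.7))/3)
= (-2.6333, -12.3667)

(-2.6333, -12.3667)


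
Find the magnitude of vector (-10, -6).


|u| = sqrt((-10)^2 + (-6)^2) = sqrt(136) = 11.6619

11.6619


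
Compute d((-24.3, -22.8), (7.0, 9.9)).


dx=31.3, dy=32.7
d^2 = 31.3^2 + 32.7^2 = 2048.98
d = sqrt(2048.98) = 45.2657

45.2657


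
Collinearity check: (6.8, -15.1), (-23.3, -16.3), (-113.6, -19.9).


Cross product: ((-23.3)-6.8)*((-19.9)-(-15.1)) - ((-16.3)-(-15.1))*((-113.6)-6.8)
= 0

Yes, collinear


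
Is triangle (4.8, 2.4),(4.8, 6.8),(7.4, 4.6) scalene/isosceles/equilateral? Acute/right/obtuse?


Side lengths squared: AB^2=19.36, BC^2=11.6, CA^2=11.6
Sorted: [11.6, 11.6, 19.36]
By sides: Isosceles, By angles: Acute

Isosceles, Acute


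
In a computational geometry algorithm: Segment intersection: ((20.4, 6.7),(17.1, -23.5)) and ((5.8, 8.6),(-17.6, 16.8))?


Cross products: d1=-75.26, d2=658.48, d3=-447.19, d4=-1180.93
d1*d2 < 0 and d3*d4 < 0? no

No, they don't intersect


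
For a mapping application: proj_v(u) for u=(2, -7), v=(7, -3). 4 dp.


u.v = 35, |v| = sqrt(58) = 7.6158
Scalar projection = u.v / |v| = 35 / sqrt(58) = 4.5957

4.5957


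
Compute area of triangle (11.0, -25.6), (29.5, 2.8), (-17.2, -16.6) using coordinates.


Area = |x_A(y_B-y_C) + x_B(y_C-y_A) + x_C(y_A-y_B)|/2
= |213.4 + 265.5 + 488.48|/2
= 967.38/2 = 483.69

483.69


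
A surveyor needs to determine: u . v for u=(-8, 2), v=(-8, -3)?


u . v = u_x*v_x + u_y*v_y = (-8)*(-8) + 2*(-3)
= 64 + (-6) = 58

58


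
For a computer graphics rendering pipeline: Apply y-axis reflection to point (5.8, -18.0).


Reflection over y-axis: (x,y) -> (-x,y)
(5.8, -18) -> (-5.8, -18)

(-5.8, -18)


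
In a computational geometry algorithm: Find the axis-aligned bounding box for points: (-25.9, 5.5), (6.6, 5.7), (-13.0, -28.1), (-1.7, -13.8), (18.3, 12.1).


x range: [-25.9, 18.3]
y range: [-28.1, 12.1]
Bounding box: (-25.9,-28.1) to (18.3,12.1)

(-25.9,-28.1) to (18.3,12.1)


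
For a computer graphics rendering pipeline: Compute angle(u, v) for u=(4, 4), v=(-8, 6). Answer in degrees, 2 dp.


u.v = -8, |u| = sqrt(32) = 5.6569, |v| = sqrt(100) = 10
cos(theta) = u.v/(|u||v|) = -8/sqrt(3200) = -0.141421
theta = acos(-0.141421) = 98.13 degrees

98.13 degrees


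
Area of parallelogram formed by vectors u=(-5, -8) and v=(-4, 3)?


|u x v| = |(-5)*3 - (-8)*(-4)|
= |(-15) - 32| = 47

47


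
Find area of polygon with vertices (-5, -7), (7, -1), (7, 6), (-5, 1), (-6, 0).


Shoelace sum: ((-5)*(-1) - 7*(-7)) + (7*6 - 7*(-1)) + (7*1 - (-5)*6) + ((-5)*0 - (-6)*1) + ((-6)*(-7) - (-5)*0)
= 188
Area = |188|/2 = 94

94


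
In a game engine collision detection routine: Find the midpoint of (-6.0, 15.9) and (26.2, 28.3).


M = (((-6)+26.2)/2, (15.9+28.3)/2)
= (10.1, 22.1)

(10.1, 22.1)


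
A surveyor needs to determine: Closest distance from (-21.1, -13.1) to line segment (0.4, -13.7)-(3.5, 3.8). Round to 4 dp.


Project P onto AB: t = 0 (clamped to [0,1])
Closest point on segment: (0.4, -13.7)
Distance: 21.5084

21.5084


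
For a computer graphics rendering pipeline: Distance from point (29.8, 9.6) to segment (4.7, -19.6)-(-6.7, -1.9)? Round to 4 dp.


Project P onto AB: t = 0.5205 (clamped to [0,1])
Closest point on segment: (-1.2334, -10.3876)
Distance: 36.9131

36.9131


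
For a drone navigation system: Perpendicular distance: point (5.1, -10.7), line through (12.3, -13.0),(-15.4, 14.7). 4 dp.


|cross product| = 135.73
|line direction| = sqrt(1534.58) = 39.1737
Distance = 135.73/sqrt(1534.58) = 3.4648

3.4648


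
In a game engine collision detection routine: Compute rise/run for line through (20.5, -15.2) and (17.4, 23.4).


slope = (y2-y1)/(x2-x1) = (23.4-(-15.2))/(17.4-20.5) = 38.6/(-3.1) = -12.4516

-12.4516


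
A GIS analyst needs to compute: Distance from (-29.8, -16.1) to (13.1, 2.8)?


dx=42.9, dy=18.9
d^2 = 42.9^2 + 18.9^2 = 2197.62
d = sqrt(2197.62) = 46.8788

46.8788


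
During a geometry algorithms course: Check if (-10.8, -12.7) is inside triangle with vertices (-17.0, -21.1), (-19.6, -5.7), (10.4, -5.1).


Cross products: AB x AP = -117.32, BC x BP = -215.28, CA x CP = -130.96
All same sign? yes

Yes, inside


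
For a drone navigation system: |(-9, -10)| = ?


|u| = sqrt((-9)^2 + (-10)^2) = sqrt(181) = 13.4536

13.4536


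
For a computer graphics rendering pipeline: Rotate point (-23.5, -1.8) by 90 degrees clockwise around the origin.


90° CW: (x,y) -> (y, -x)
(-23.5,-1.8) -> (-1.8, 23.5)

(-1.8, 23.5)


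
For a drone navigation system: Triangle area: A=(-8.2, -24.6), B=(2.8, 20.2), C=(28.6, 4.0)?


Area = |x_A(y_B-y_C) + x_B(y_C-y_A) + x_C(y_A-y_B)|/2
= |(-132.84) + 80.08 + (-1281.28)|/2
= 1334.04/2 = 667.02

667.02


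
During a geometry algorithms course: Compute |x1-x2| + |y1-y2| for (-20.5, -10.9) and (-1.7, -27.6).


|(-20.5)-(-1.7)| + |(-10.9)-(-27.6)| = 18.8 + 16.7 = 35.5

35.5


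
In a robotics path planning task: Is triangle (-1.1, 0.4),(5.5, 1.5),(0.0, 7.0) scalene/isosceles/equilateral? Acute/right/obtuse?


Side lengths squared: AB^2=44.77, BC^2=60.5, CA^2=44.77
Sorted: [44.77, 44.77, 60.5]
By sides: Isosceles, By angles: Acute

Isosceles, Acute


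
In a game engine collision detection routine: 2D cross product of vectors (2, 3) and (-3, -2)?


u x v = u_x*v_y - u_y*v_x = 2*(-2) - 3*(-3)
= (-4) - (-9) = 5

5


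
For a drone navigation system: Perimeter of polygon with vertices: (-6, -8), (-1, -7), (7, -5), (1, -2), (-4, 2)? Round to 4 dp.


Sides: (-6, -8)->(-1, -7): sqrt(26) = 5.09902, (-1, -7)->(7, -5): sqrt(68) = 8.246211, (7, -5)->(1, -2): sqrt(45) = 6.708204, (1, -2)->(-4, 2): sqrt(41) = 6.403124, (-4, 2)->(-6, -8): sqrt(104) = 10.198039
Sum = 36.654598
Perimeter = 36.6546

36.6546


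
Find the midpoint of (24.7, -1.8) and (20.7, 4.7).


M = ((24.7+20.7)/2, ((-1.8)+4.7)/2)
= (22.7, 1.45)

(22.7, 1.45)


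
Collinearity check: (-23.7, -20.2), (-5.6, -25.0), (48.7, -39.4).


Cross product: ((-5.6)-(-23.7))*((-39.4)-(-20.2)) - ((-25)-(-20.2))*(48.7-(-23.7))
= 0

Yes, collinear


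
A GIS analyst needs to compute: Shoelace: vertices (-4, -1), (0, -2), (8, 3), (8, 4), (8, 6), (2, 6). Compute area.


Shoelace sum: ((-4)*(-2) - 0*(-1)) + (0*3 - 8*(-2)) + (8*4 - 8*3) + (8*6 - 8*4) + (8*6 - 2*6) + (2*(-1) - (-4)*6)
= 106
Area = |106|/2 = 53

53


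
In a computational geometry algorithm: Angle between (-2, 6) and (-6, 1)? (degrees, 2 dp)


u.v = 18, |u| = sqrt(40) = 6.3246, |v| = sqrt(37) = 6.0828
cos(theta) = u.v/(|u||v|) = 18/sqrt(1480) = 0.467888
theta = acos(0.467888) = 62.1 degrees

62.1 degrees


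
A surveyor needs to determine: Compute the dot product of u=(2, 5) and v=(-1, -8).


u . v = u_x*v_x + u_y*v_y = 2*(-1) + 5*(-8)
= (-2) + (-40) = -42

-42


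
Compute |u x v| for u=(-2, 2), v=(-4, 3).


|u x v| = |(-2)*3 - 2*(-4)|
= |(-6) - (-8)| = 2

2


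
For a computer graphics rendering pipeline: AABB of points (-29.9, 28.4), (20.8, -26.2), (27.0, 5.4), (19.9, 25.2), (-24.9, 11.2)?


x range: [-29.9, 27]
y range: [-26.2, 28.4]
Bounding box: (-29.9,-26.2) to (27,28.4)

(-29.9,-26.2) to (27,28.4)


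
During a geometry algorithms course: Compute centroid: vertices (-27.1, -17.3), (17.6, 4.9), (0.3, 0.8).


Centroid = ((x_A+x_B+x_C)/3, (y_A+y_B+y_C)/3)
= (((-27.1)+17.6+0.3)/3, ((-17.3)+4.9+0.8)/3)
= (-3.0667, -3.8667)

(-3.0667, -3.8667)


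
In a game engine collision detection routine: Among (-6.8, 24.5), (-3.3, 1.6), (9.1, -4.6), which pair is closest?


d(P0,P1) = 23.1659, d(P0,P2) = 33.1605, d(P1,P2) = 13.8636
Closest: P1 and P2

Closest pair: (-3.3, 1.6) and (9.1, -4.6), distance = 13.8636


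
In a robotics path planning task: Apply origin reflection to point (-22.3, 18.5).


Reflection over origin: (x,y) -> (-x,-y)
(-22.3, 18.5) -> (22.3, -18.5)

(22.3, -18.5)


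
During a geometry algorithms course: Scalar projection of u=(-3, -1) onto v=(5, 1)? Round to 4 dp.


u.v = -16, |v| = sqrt(26) = 5.099
Scalar projection = u.v / |v| = -16 / sqrt(26) = -3.1379

-3.1379


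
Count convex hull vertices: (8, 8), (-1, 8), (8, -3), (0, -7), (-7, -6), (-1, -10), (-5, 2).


Convex hull vertices (CCW): (-7, -6), (-1, -10), (8, -3), (8, 8), (-1, 8), (-5, 2)
Count = 6

6


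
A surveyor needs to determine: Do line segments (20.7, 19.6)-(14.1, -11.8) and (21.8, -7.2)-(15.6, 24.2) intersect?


Cross products: d1=-131.62, d2=270.3, d3=211.42, d4=-190.5
d1*d2 < 0 and d3*d4 < 0? yes

Yes, they intersect


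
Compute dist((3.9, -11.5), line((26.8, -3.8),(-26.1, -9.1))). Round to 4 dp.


|cross product| = 285.96
|line direction| = sqrt(2826.5) = 53.1648
Distance = 285.96/sqrt(2826.5) = 5.3787

5.3787


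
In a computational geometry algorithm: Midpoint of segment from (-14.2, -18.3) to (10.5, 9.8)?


M = (((-14.2)+10.5)/2, ((-18.3)+9.8)/2)
= (-1.85, -4.25)

(-1.85, -4.25)


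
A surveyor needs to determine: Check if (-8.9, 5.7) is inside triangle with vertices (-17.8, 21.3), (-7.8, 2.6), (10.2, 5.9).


Cross products: AB x AP = 10.43, BC x BP = 59.43, CA x CP = 299.74
All same sign? yes

Yes, inside


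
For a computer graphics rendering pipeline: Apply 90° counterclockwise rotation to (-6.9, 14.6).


90° CCW: (x,y) -> (-y, x)
(-6.9,14.6) -> (-14.6, -6.9)

(-14.6, -6.9)


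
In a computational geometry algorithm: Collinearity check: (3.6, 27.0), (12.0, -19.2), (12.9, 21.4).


Cross product: (12-3.6)*(21.4-27) - ((-19.2)-27)*(12.9-3.6)
= 382.62

No, not collinear


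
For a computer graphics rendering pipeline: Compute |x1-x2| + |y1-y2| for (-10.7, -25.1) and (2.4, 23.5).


|(-10.7)-2.4| + |(-25.1)-23.5| = 13.1 + 48.6 = 61.7

61.7


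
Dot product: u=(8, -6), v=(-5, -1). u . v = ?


u . v = u_x*v_x + u_y*v_y = 8*(-5) + (-6)*(-1)
= (-40) + 6 = -34

-34


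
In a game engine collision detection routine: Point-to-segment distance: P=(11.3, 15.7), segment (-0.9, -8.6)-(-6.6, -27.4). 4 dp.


Project P onto AB: t = 0 (clamped to [0,1])
Closest point on segment: (-0.9, -8.6)
Distance: 27.1906

27.1906


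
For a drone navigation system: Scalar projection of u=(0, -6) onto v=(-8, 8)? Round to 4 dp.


u.v = -48, |v| = sqrt(128) = 11.3137
Scalar projection = u.v / |v| = -48 / sqrt(128) = -4.2426

-4.2426


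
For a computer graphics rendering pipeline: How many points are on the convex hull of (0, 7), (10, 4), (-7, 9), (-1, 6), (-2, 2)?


Convex hull vertices (CCW): (-7, 9), (-2, 2), (10, 4), (0, 7)
Count = 4

4


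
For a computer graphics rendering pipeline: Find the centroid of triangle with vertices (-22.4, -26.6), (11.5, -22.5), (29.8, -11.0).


Centroid = ((x_A+x_B+x_C)/3, (y_A+y_B+y_C)/3)
= (((-22.4)+11.5+29.8)/3, ((-26.6)+(-22.5)+(-11))/3)
= (6.3, -20.0333)

(6.3, -20.0333)


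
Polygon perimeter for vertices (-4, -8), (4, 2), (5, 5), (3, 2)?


Sides: (-4, -8)->(4, 2): sqrt(164) = 12.806248, (4, 2)->(5, 5): sqrt(10) = 3.162278, (5, 5)->(3, 2): sqrt(13) = 3.605551, (3, 2)->(-4, -8): sqrt(149) = 12.206556
Sum = 31.780633
Perimeter = 31.7806

31.7806


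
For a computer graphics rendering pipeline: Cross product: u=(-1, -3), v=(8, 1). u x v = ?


u x v = u_x*v_y - u_y*v_x = (-1)*1 - (-3)*8
= (-1) - (-24) = 23

23


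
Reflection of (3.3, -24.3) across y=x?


Reflection over y=x: (x,y) -> (y,x)
(3.3, -24.3) -> (-24.3, 3.3)

(-24.3, 3.3)


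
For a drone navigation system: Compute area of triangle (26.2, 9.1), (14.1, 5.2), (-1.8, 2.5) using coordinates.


Area = |x_A(y_B-y_C) + x_B(y_C-y_A) + x_C(y_A-y_B)|/2
= |70.74 + (-93.06) + (-7.02)|/2
= 29.34/2 = 14.67

14.67


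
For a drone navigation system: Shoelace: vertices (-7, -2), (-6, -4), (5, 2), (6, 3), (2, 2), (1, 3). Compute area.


Shoelace sum: ((-7)*(-4) - (-6)*(-2)) + ((-6)*2 - 5*(-4)) + (5*3 - 6*2) + (6*2 - 2*3) + (2*3 - 1*2) + (1*(-2) - (-7)*3)
= 56
Area = |56|/2 = 28

28


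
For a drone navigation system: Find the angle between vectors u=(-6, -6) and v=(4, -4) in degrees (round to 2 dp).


u.v = 0, |u| = sqrt(72) = 8.4853, |v| = sqrt(32) = 5.6569
cos(theta) = u.v/(|u||v|) = 0/sqrt(2304) = 0
theta = acos(0) = 90 degrees

90 degrees


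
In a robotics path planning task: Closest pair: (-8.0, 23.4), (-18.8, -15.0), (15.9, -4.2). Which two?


d(P0,P1) = 39.8898, d(P0,P2) = 36.5099, d(P1,P2) = 36.3418
Closest: P1 and P2

Closest pair: (-18.8, -15.0) and (15.9, -4.2), distance = 36.3418


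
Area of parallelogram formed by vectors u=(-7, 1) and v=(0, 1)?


|u x v| = |(-7)*1 - 1*0|
= |(-7) - 0| = 7

7


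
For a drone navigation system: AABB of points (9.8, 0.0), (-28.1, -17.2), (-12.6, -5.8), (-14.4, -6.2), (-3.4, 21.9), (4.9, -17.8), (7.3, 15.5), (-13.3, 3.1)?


x range: [-28.1, 9.8]
y range: [-17.8, 21.9]
Bounding box: (-28.1,-17.8) to (9.8,21.9)

(-28.1,-17.8) to (9.8,21.9)


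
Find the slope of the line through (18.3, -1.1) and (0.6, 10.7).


slope = (y2-y1)/(x2-x1) = (10.7-(-1.1))/(0.6-18.3) = 11.8/(-17.7) = -0.6667

-0.6667


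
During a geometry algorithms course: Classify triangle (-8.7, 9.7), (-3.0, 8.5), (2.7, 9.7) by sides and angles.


Side lengths squared: AB^2=33.93, BC^2=33.93, CA^2=129.96
Sorted: [33.93, 33.93, 129.96]
By sides: Isosceles, By angles: Obtuse

Isosceles, Obtuse


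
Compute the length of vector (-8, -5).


|u| = sqrt((-8)^2 + (-5)^2) = sqrt(89) = 9.434

9.434


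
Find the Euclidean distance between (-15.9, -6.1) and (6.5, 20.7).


dx=22.4, dy=26.8
d^2 = 22.4^2 + 26.8^2 = 1220
d = sqrt(1220) = 34.9285

34.9285


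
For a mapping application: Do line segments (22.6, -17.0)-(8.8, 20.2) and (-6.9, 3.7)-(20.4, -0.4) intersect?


Cross products: d1=-444.16, d2=514.82, d3=811.74, d4=-147.24
d1*d2 < 0 and d3*d4 < 0? yes

Yes, they intersect


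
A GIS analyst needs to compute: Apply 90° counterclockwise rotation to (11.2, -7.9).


90° CCW: (x,y) -> (-y, x)
(11.2,-7.9) -> (7.9, 11.2)

(7.9, 11.2)


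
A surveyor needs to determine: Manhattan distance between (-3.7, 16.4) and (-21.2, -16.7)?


|(-3.7)-(-21.2)| + |16.4-(-16.7)| = 17.5 + 33.1 = 50.6

50.6


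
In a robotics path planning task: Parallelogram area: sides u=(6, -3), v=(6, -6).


|u x v| = |6*(-6) - (-3)*6|
= |(-36) - (-18)| = 18

18


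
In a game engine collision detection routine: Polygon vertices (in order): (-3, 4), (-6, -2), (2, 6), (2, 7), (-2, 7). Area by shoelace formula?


Shoelace sum: ((-3)*(-2) - (-6)*4) + ((-6)*6 - 2*(-2)) + (2*7 - 2*6) + (2*7 - (-2)*7) + ((-2)*4 - (-3)*7)
= 41
Area = |41|/2 = 20.5

20.5


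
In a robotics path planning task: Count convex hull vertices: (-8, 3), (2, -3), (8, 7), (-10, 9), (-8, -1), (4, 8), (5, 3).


Convex hull vertices (CCW): (-10, 9), (-8, -1), (2, -3), (8, 7), (4, 8)
Count = 5

5


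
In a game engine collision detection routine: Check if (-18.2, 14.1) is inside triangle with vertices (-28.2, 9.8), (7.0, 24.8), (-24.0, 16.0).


Cross products: AB x AP = 1.36, BC x BP = 109.94, CA x CP = 43.94
All same sign? yes

Yes, inside


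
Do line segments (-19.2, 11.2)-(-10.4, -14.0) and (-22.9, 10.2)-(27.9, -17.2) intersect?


Cross products: d1=152.18, d2=-886.86, d3=-102.04, d4=937
d1*d2 < 0 and d3*d4 < 0? yes

Yes, they intersect


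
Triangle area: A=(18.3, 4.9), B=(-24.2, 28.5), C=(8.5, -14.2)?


Area = |x_A(y_B-y_C) + x_B(y_C-y_A) + x_C(y_A-y_B)|/2
= |781.41 + 462.22 + (-200.6)|/2
= 1043.03/2 = 521.515

521.515


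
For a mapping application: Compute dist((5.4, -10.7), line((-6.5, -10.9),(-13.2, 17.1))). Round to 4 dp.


|cross product| = 334.54
|line direction| = sqrt(828.89) = 28.7904
Distance = 334.54/sqrt(828.89) = 11.6198

11.6198


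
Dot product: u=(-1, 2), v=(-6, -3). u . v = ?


u . v = u_x*v_x + u_y*v_y = (-1)*(-6) + 2*(-3)
= 6 + (-6) = 0

0


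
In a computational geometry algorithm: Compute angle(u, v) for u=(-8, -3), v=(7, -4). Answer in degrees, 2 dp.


u.v = -44, |u| = sqrt(73) = 8.544, |v| = sqrt(65) = 8.0623
cos(theta) = u.v/(|u||v|) = -44/sqrt(4745) = -0.638755
theta = acos(-0.638755) = 129.7 degrees

129.7 degrees


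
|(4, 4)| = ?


|u| = sqrt(4^2 + 4^2) = sqrt(32) = 5.6569

5.6569


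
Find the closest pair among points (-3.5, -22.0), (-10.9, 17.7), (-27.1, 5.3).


d(P0,P1) = 40.3838, d(P0,P2) = 36.0867, d(P1,P2) = 20.401
Closest: P1 and P2

Closest pair: (-10.9, 17.7) and (-27.1, 5.3), distance = 20.401


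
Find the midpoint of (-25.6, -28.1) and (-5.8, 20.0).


M = (((-25.6)+(-5.8))/2, ((-28.1)+20)/2)
= (-15.7, -4.05)

(-15.7, -4.05)


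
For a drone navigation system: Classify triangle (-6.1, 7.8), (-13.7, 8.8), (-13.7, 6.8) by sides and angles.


Side lengths squared: AB^2=58.76, BC^2=4, CA^2=58.76
Sorted: [4, 58.76, 58.76]
By sides: Isosceles, By angles: Acute

Isosceles, Acute


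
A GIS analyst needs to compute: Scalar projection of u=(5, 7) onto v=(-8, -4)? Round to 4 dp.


u.v = -68, |v| = sqrt(80) = 8.9443
Scalar projection = u.v / |v| = -68 / sqrt(80) = -7.6026

-7.6026


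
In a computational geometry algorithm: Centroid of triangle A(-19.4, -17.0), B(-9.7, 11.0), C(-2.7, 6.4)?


Centroid = ((x_A+x_B+x_C)/3, (y_A+y_B+y_C)/3)
= (((-19.4)+(-9.7)+(-2.7))/3, ((-17)+11+6.4)/3)
= (-10.6, 0.1333)

(-10.6, 0.1333)


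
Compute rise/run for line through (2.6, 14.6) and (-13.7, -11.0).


slope = (y2-y1)/(x2-x1) = ((-11)-14.6)/((-13.7)-2.6) = (-25.6)/(-16.3) = 1.5706

1.5706


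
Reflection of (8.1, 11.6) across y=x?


Reflection over y=x: (x,y) -> (y,x)
(8.1, 11.6) -> (11.6, 8.1)

(11.6, 8.1)


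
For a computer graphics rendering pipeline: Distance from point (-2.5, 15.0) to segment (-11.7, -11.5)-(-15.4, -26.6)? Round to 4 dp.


Project P onto AB: t = 0 (clamped to [0,1])
Closest point on segment: (-11.7, -11.5)
Distance: 28.0516

28.0516


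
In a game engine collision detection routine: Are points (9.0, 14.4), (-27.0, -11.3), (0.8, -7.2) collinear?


Cross product: ((-27)-9)*((-7.2)-14.4) - ((-11.3)-14.4)*(0.8-9)
= 566.86

No, not collinear


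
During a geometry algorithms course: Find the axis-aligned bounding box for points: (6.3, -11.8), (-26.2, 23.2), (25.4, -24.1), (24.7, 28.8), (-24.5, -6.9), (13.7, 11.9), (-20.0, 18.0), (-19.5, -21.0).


x range: [-26.2, 25.4]
y range: [-24.1, 28.8]
Bounding box: (-26.2,-24.1) to (25.4,28.8)

(-26.2,-24.1) to (25.4,28.8)


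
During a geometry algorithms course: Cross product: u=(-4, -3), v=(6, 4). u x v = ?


u x v = u_x*v_y - u_y*v_x = (-4)*4 - (-3)*6
= (-16) - (-18) = 2

2


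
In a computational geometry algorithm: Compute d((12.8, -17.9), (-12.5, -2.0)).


dx=-25.3, dy=15.9
d^2 = (-25.3)^2 + 15.9^2 = 892.9
d = sqrt(892.9) = 29.8814

29.8814


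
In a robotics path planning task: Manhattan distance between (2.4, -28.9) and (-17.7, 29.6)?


|2.4-(-17.7)| + |(-28.9)-29.6| = 20.1 + 58.5 = 78.6

78.6


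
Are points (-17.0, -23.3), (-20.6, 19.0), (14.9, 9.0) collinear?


Cross product: ((-20.6)-(-17))*(9-(-23.3)) - (19-(-23.3))*(14.9-(-17))
= -1465.65

No, not collinear


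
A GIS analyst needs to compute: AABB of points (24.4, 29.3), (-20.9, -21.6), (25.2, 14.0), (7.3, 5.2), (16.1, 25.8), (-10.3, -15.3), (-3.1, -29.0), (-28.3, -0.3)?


x range: [-28.3, 25.2]
y range: [-29, 29.3]
Bounding box: (-28.3,-29) to (25.2,29.3)

(-28.3,-29) to (25.2,29.3)


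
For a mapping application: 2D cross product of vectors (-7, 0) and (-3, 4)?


u x v = u_x*v_y - u_y*v_x = (-7)*4 - 0*(-3)
= (-28) - 0 = -28

-28


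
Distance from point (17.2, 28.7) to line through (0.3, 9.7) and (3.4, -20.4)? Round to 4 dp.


|cross product| = 567.59
|line direction| = sqrt(915.62) = 30.2592
Distance = 567.59/sqrt(915.62) = 18.7576

18.7576


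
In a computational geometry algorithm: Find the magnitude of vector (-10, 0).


|u| = sqrt((-10)^2 + 0^2) = sqrt(100) = 10

10


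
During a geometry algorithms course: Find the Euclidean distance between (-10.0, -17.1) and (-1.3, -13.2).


dx=8.7, dy=3.9
d^2 = 8.7^2 + 3.9^2 = 90.9
d = sqrt(90.9) = 9.5341

9.5341


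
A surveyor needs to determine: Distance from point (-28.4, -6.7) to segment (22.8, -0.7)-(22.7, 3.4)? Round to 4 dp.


Project P onto AB: t = 0 (clamped to [0,1])
Closest point on segment: (22.8, -0.7)
Distance: 51.5504

51.5504


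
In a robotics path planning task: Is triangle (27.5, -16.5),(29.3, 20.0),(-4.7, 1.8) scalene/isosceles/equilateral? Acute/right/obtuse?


Side lengths squared: AB^2=1335.49, BC^2=1487.24, CA^2=1371.73
Sorted: [1335.49, 1371.73, 1487.24]
By sides: Scalene, By angles: Acute

Scalene, Acute


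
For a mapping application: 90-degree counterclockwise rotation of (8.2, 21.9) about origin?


90° CCW: (x,y) -> (-y, x)
(8.2,21.9) -> (-21.9, 8.2)

(-21.9, 8.2)


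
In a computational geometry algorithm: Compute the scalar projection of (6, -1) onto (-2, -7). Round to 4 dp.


u.v = -5, |v| = sqrt(53) = 7.2801
Scalar projection = u.v / |v| = -5 / sqrt(53) = -0.6868

-0.6868


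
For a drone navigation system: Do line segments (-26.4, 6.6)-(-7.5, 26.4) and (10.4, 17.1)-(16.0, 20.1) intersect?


Cross products: d1=51.6, d2=105.78, d3=-530.19, d4=-584.37
d1*d2 < 0 and d3*d4 < 0? no

No, they don't intersect


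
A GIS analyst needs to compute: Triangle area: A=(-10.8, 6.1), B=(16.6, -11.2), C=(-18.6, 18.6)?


Area = |x_A(y_B-y_C) + x_B(y_C-y_A) + x_C(y_A-y_B)|/2
= |321.84 + 207.5 + (-321.78)|/2
= 207.56/2 = 103.78

103.78


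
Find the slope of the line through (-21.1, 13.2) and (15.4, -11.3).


slope = (y2-y1)/(x2-x1) = ((-11.3)-13.2)/(15.4-(-21.1)) = (-24.5)/36.5 = -0.6712

-0.6712


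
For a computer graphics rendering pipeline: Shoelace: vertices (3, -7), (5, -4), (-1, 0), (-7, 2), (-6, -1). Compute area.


Shoelace sum: (3*(-4) - 5*(-7)) + (5*0 - (-1)*(-4)) + ((-1)*2 - (-7)*0) + ((-7)*(-1) - (-6)*2) + ((-6)*(-7) - 3*(-1))
= 81
Area = |81|/2 = 40.5

40.5


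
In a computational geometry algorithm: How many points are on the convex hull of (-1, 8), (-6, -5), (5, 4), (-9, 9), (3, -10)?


Convex hull vertices (CCW): (-9, 9), (-6, -5), (3, -10), (5, 4), (-1, 8)
Count = 5

5


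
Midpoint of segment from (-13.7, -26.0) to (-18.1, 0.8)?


M = (((-13.7)+(-18.1))/2, ((-26)+0.8)/2)
= (-15.9, -12.6)

(-15.9, -12.6)


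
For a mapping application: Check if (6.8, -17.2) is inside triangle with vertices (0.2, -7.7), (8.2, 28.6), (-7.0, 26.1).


Cross products: AB x AP = -315.58, BC x BP = 692.66, CA x CP = 154.68
All same sign? no

No, outside


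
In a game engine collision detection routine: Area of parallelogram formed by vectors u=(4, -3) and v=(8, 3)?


|u x v| = |4*3 - (-3)*8|
= |12 - (-24)| = 36

36


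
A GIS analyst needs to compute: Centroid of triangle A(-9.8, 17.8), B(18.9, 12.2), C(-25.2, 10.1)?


Centroid = ((x_A+x_B+x_C)/3, (y_A+y_B+y_C)/3)
= (((-9.8)+18.9+(-25.2))/3, (17.8+12.2+10.1)/3)
= (-5.3667, 13.3667)

(-5.3667, 13.3667)


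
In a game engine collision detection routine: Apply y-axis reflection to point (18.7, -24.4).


Reflection over y-axis: (x,y) -> (-x,y)
(18.7, -24.4) -> (-18.7, -24.4)

(-18.7, -24.4)


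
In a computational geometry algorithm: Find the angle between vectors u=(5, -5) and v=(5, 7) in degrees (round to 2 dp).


u.v = -10, |u| = sqrt(50) = 7.0711, |v| = sqrt(74) = 8.6023
cos(theta) = u.v/(|u||v|) = -10/sqrt(3700) = -0.164399
theta = acos(-0.164399) = 99.46 degrees

99.46 degrees


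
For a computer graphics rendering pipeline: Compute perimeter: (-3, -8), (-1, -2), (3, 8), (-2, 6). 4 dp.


Sides: (-3, -8)->(-1, -2): sqrt(40) = 6.324555, (-1, -2)->(3, 8): sqrt(116) = 10.77033, (3, 8)->(-2, 6): sqrt(29) = 5.385165, (-2, 6)->(-3, -8): sqrt(197) = 14.035669
Sum = 36.515719
Perimeter = 36.5157

36.5157


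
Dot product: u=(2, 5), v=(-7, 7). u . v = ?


u . v = u_x*v_x + u_y*v_y = 2*(-7) + 5*7
= (-14) + 35 = 21

21


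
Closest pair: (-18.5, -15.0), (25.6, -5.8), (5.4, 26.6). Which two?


d(P0,P1) = 45.0494, d(P0,P2) = 47.9768, d(P1,P2) = 38.1811
Closest: P1 and P2

Closest pair: (25.6, -5.8) and (5.4, 26.6), distance = 38.1811


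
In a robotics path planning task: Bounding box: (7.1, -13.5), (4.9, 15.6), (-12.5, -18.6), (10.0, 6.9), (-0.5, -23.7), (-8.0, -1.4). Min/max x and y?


x range: [-12.5, 10]
y range: [-23.7, 15.6]
Bounding box: (-12.5,-23.7) to (10,15.6)

(-12.5,-23.7) to (10,15.6)


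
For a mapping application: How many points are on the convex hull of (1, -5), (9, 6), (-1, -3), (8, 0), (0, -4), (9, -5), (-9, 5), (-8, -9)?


Convex hull vertices (CCW): (-9, 5), (-8, -9), (9, -5), (9, 6)
Count = 4

4


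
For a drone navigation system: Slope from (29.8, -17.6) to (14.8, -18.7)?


slope = (y2-y1)/(x2-x1) = ((-18.7)-(-17.6))/(14.8-29.8) = (-1.1)/(-15) = 0.0733

0.0733


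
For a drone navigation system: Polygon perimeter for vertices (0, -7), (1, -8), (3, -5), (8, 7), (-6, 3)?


Sides: (0, -7)->(1, -8): sqrt(2) = 1.414214, (1, -8)->(3, -5): sqrt(13) = 3.605551, (3, -5)->(8, 7): sqrt(169) = 13, (8, 7)->(-6, 3): sqrt(212) = 14.56022, (-6, 3)->(0, -7): sqrt(136) = 11.661904
Sum = 44.241889
Perimeter = 44.2419

44.2419


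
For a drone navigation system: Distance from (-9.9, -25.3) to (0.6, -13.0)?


dx=10.5, dy=12.3
d^2 = 10.5^2 + 12.3^2 = 261.54
d = sqrt(261.54) = 16.1722

16.1722


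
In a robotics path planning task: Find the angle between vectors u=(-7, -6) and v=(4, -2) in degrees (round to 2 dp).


u.v = -16, |u| = sqrt(85) = 9.2195, |v| = sqrt(20) = 4.4721
cos(theta) = u.v/(|u||v|) = -16/sqrt(1700) = -0.388057
theta = acos(-0.388057) = 112.83 degrees

112.83 degrees


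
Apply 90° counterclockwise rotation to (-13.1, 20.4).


90° CCW: (x,y) -> (-y, x)
(-13.1,20.4) -> (-20.4, -13.1)

(-20.4, -13.1)


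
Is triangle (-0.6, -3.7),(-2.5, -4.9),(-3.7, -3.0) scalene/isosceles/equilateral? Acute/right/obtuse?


Side lengths squared: AB^2=5.05, BC^2=5.05, CA^2=10.1
Sorted: [5.05, 5.05, 10.1]
By sides: Isosceles, By angles: Right

Isosceles, Right


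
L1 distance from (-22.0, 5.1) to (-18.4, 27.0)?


|(-22)-(-18.4)| + |5.1-27| = 3.6 + 21.9 = 25.5

25.5


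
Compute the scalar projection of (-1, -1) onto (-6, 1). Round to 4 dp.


u.v = 5, |v| = sqrt(37) = 6.0828
Scalar projection = u.v / |v| = 5 / sqrt(37) = 0.822

0.822


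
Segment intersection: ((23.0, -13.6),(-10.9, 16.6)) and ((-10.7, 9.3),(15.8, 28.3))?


Cross products: d1=-1247.15, d2=197.25, d3=241.43, d4=-1202.97
d1*d2 < 0 and d3*d4 < 0? yes

Yes, they intersect


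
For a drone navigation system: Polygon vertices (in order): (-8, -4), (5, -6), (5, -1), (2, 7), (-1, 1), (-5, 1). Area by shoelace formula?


Shoelace sum: ((-8)*(-6) - 5*(-4)) + (5*(-1) - 5*(-6)) + (5*7 - 2*(-1)) + (2*1 - (-1)*7) + ((-1)*1 - (-5)*1) + ((-5)*(-4) - (-8)*1)
= 171
Area = |171|/2 = 85.5

85.5


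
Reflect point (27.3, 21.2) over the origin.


Reflection over origin: (x,y) -> (-x,-y)
(27.3, 21.2) -> (-27.3, -21.2)

(-27.3, -21.2)


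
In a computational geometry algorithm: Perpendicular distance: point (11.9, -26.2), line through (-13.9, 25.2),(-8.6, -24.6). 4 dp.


|cross product| = 1012.42
|line direction| = sqrt(2508.13) = 50.0812
Distance = 1012.42/sqrt(2508.13) = 20.2156

20.2156


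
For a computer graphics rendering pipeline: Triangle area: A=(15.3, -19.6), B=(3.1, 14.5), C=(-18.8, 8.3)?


Area = |x_A(y_B-y_C) + x_B(y_C-y_A) + x_C(y_A-y_B)|/2
= |94.86 + 86.49 + 641.08|/2
= 822.43/2 = 411.215

411.215


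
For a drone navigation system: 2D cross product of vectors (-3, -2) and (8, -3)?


u x v = u_x*v_y - u_y*v_x = (-3)*(-3) - (-2)*8
= 9 - (-16) = 25

25


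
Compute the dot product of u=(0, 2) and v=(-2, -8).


u . v = u_x*v_x + u_y*v_y = 0*(-2) + 2*(-8)
= 0 + (-16) = -16

-16
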